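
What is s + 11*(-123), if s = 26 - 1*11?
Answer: -1338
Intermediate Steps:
s = 15 (s = 26 - 11 = 15)
s + 11*(-123) = 15 + 11*(-123) = 15 - 1353 = -1338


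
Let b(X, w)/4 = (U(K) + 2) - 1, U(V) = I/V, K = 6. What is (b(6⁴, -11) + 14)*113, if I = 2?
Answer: 6554/3 ≈ 2184.7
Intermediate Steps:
U(V) = 2/V
b(X, w) = 16/3 (b(X, w) = 4*((2/6 + 2) - 1) = 4*((2*(⅙) + 2) - 1) = 4*((⅓ + 2) - 1) = 4*(7/3 - 1) = 4*(4/3) = 16/3)
(b(6⁴, -11) + 14)*113 = (16/3 + 14)*113 = (58/3)*113 = 6554/3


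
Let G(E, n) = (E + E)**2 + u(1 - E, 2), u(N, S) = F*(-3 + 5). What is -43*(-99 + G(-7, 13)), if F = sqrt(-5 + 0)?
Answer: -4171 - 86*I*sqrt(5) ≈ -4171.0 - 192.3*I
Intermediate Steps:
F = I*sqrt(5) (F = sqrt(-5) = I*sqrt(5) ≈ 2.2361*I)
u(N, S) = 2*I*sqrt(5) (u(N, S) = (I*sqrt(5))*(-3 + 5) = (I*sqrt(5))*2 = 2*I*sqrt(5))
G(E, n) = 4*E**2 + 2*I*sqrt(5) (G(E, n) = (E + E)**2 + 2*I*sqrt(5) = (2*E)**2 + 2*I*sqrt(5) = 4*E**2 + 2*I*sqrt(5))
-43*(-99 + G(-7, 13)) = -43*(-99 + (4*(-7)**2 + 2*I*sqrt(5))) = -43*(-99 + (4*49 + 2*I*sqrt(5))) = -43*(-99 + (196 + 2*I*sqrt(5))) = -43*(97 + 2*I*sqrt(5)) = -4171 - 86*I*sqrt(5)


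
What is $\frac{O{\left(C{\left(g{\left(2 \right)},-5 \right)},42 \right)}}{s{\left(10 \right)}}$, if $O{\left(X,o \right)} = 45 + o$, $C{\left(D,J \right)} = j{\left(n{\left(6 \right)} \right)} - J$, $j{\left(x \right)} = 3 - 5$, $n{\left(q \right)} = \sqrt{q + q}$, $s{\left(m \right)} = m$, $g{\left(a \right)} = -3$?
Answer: $\frac{87}{10} \approx 8.7$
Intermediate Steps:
$n{\left(q \right)} = \sqrt{2} \sqrt{q}$ ($n{\left(q \right)} = \sqrt{2 q} = \sqrt{2} \sqrt{q}$)
$j{\left(x \right)} = -2$ ($j{\left(x \right)} = 3 - 5 = -2$)
$C{\left(D,J \right)} = -2 - J$
$\frac{O{\left(C{\left(g{\left(2 \right)},-5 \right)},42 \right)}}{s{\left(10 \right)}} = \frac{45 + 42}{10} = 87 \cdot \frac{1}{10} = \frac{87}{10}$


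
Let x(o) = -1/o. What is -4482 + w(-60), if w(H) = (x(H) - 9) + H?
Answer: -273059/60 ≈ -4551.0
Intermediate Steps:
w(H) = -9 + H - 1/H (w(H) = (-1/H - 9) + H = (-9 - 1/H) + H = -9 + H - 1/H)
-4482 + w(-60) = -4482 + (-9 - 60 - 1/(-60)) = -4482 + (-9 - 60 - 1*(-1/60)) = -4482 + (-9 - 60 + 1/60) = -4482 - 4139/60 = -273059/60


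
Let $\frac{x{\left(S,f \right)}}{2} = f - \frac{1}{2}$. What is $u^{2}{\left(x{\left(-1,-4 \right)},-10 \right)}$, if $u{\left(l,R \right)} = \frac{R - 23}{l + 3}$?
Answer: $\frac{121}{4} \approx 30.25$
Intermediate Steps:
$x{\left(S,f \right)} = -1 + 2 f$ ($x{\left(S,f \right)} = 2 \left(f - \frac{1}{2}\right) = 2 \left(- \frac{1}{2} + f\right) = -1 + 2 f$)
$u{\left(l,R \right)} = \frac{-23 + R}{3 + l}$
$u^{2}{\left(x{\left(-1,-4 \right)},-10 \right)} = \left(\frac{-23 - 10}{3 + \left(-1 + 2 \left(-4\right)\right)}\right)^{2} = \left(\frac{1}{3 - 9} \left(-33\right)\right)^{2} = \left(\frac{1}{-6} \left(-33\right)\right)^{2} = \left(\left(- \frac{1}{6}\right) \left(-33\right)\right)^{2} = \left(\frac{11}{2}\right)^{2} = \frac{121}{4}$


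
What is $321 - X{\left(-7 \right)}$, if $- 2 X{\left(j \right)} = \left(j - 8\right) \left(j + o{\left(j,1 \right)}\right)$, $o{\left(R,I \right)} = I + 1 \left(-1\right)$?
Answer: $\frac{747}{2} \approx 373.5$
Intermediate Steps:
$o{\left(R,I \right)} = -1 + I$ ($o{\left(R,I \right)} = I - 1 = -1 + I$)
$X{\left(j \right)} = - \frac{j \left(-8 + j\right)}{2}$ ($X{\left(j \right)} = - \frac{\left(j - 8\right) \left(j + \left(-1 + 1\right)\right)}{2} = - \frac{\left(-8 + j\right) \left(j + 0\right)}{2} = - \frac{\left(-8 + j\right) j}{2} = - \frac{j \left(-8 + j\right)}{2}$)
$321 - X{\left(-7 \right)} = 321 - \frac{1}{2} \left(-7\right) \left(8 - -7\right) = 321 - \frac{1}{2} \left(-7\right) \left(8 + 7\right) = 321 - \frac{1}{2} \left(-7\right) 15 = 321 - - \frac{105}{2} = 321 + \frac{105}{2} = \frac{747}{2}$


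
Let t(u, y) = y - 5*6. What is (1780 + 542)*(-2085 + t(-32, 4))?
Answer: -4901742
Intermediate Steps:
t(u, y) = -30 + y (t(u, y) = y - 30 = -30 + y)
(1780 + 542)*(-2085 + t(-32, 4)) = (1780 + 542)*(-2085 + (-30 + 4)) = 2322*(-2085 - 26) = 2322*(-2111) = -4901742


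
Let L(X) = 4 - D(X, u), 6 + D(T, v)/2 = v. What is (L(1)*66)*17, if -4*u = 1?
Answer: 18513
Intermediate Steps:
u = -1/4 (u = -1/4*1 = -1/4 ≈ -0.25000)
D(T, v) = -12 + 2*v
L(X) = 33/2 (L(X) = 4 - (-12 + 2*(-1/4)) = 4 - (-12 - 1/2) = 4 - 1*(-25/2) = 4 + 25/2 = 33/2)
(L(1)*66)*17 = ((33/2)*66)*17 = 1089*17 = 18513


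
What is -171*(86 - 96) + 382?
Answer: 2092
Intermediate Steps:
-171*(86 - 96) + 382 = -171*(-10) + 382 = 1710 + 382 = 2092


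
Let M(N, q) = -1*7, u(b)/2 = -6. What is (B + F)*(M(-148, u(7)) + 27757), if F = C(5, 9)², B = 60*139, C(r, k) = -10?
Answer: 234210000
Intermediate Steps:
u(b) = -12 (u(b) = 2*(-6) = -12)
M(N, q) = -7
B = 8340
F = 100 (F = (-10)² = 100)
(B + F)*(M(-148, u(7)) + 27757) = (8340 + 100)*(-7 + 27757) = 8440*27750 = 234210000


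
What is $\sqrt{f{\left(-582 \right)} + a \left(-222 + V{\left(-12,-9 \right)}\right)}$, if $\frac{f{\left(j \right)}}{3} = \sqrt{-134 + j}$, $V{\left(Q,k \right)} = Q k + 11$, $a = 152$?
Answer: $\sqrt{-15656 + 6 i \sqrt{179}} \approx 0.3208 + 125.12 i$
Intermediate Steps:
$V{\left(Q,k \right)} = 11 + Q k$
$f{\left(j \right)} = 3 \sqrt{-134 + j}$
$\sqrt{f{\left(-582 \right)} + a \left(-222 + V{\left(-12,-9 \right)}\right)} = \sqrt{3 \sqrt{-134 - 582} + 152 \left(-222 + \left(11 - -108\right)\right)} = \sqrt{3 \sqrt{-716} + 152 \left(-222 + \left(11 + 108\right)\right)} = \sqrt{3 \cdot 2 i \sqrt{179} + 152 \left(-222 + 119\right)} = \sqrt{6 i \sqrt{179} + 152 \left(-103\right)} = \sqrt{6 i \sqrt{179} - 15656} = \sqrt{-15656 + 6 i \sqrt{179}}$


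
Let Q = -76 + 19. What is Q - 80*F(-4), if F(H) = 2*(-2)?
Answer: 263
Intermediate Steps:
Q = -57
F(H) = -4
Q - 80*F(-4) = -57 - 80*(-4) = -57 + 320 = 263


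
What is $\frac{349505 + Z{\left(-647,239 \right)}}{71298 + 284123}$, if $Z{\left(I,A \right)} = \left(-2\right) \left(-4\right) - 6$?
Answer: $\frac{349507}{355421} \approx 0.98336$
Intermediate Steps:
$Z{\left(I,A \right)} = 2$ ($Z{\left(I,A \right)} = 8 - 6 = 2$)
$\frac{349505 + Z{\left(-647,239 \right)}}{71298 + 284123} = \frac{349505 + 2}{71298 + 284123} = \frac{349507}{355421}$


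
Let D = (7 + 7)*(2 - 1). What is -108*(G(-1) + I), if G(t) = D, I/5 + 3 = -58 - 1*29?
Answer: 47088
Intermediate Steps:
D = 14 (D = 14*1 = 14)
I = -450 (I = -15 + 5*(-58 - 1*29) = -15 + 5*(-58 - 29) = -15 + 5*(-87) = -15 - 435 = -450)
G(t) = 14
-108*(G(-1) + I) = -108*(14 - 450) = -108*(-436) = 47088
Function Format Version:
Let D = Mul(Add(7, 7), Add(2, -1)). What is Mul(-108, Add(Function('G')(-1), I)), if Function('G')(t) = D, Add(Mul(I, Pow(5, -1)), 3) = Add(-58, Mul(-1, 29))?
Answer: 47088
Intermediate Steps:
D = 14 (D = Mul(14, 1) = 14)
I = -450 (I = Add(-15, Mul(5, Add(-58, Mul(-1, 29)))) = Add(-15, Mul(5, Add(-58, -29))) = Add(-15, Mul(5, -87)) = Add(-15, -435) = -450)
Function('G')(t) = 14
Mul(-108, Add(Function('G')(-1), I)) = Mul(-108, Add(14, -450)) = Mul(-108, -436) = 47088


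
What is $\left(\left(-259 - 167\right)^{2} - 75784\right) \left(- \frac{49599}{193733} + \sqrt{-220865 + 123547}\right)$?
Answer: $- \frac{5242217508}{193733} + 105692 i \sqrt{97318} \approx -27059.0 + 3.2971 \cdot 10^{7} i$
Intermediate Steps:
$\left(\left(-259 - 167\right)^{2} - 75784\right) \left(- \frac{49599}{193733} + \sqrt{-220865 + 123547}\right) = \left(\left(-426\right)^{2} - 75784\right) \left(\left(-49599\right) \frac{1}{193733} + \sqrt{-97318}\right) = \left(181476 - 75784\right) \left(- \frac{49599}{193733} + i \sqrt{97318}\right) = 105692 \left(- \frac{49599}{193733} + i \sqrt{97318}\right) = - \frac{5242217508}{193733} + 105692 i \sqrt{97318}$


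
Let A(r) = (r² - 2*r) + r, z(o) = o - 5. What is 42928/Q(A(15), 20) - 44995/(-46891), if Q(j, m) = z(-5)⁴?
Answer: 153930428/29306875 ≈ 5.2524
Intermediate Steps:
z(o) = -5 + o
A(r) = r² - r
Q(j, m) = 10000 (Q(j, m) = (-5 - 5)⁴ = (-10)⁴ = 10000)
42928/Q(A(15), 20) - 44995/(-46891) = 42928/10000 - 44995/(-46891) = 42928*(1/10000) - 44995*(-1/46891) = 2683/625 + 44995/46891 = 153930428/29306875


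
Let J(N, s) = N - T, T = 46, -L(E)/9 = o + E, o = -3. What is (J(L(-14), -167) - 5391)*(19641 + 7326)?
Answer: -142493628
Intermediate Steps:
L(E) = 27 - 9*E (L(E) = -9*(-3 + E) = 27 - 9*E)
J(N, s) = -46 + N (J(N, s) = N - 1*46 = N - 46 = -46 + N)
(J(L(-14), -167) - 5391)*(19641 + 7326) = ((-46 + (27 - 9*(-14))) - 5391)*(19641 + 7326) = ((-46 + (27 + 126)) - 5391)*26967 = ((-46 + 153) - 5391)*26967 = (107 - 5391)*26967 = -5284*26967 = -142493628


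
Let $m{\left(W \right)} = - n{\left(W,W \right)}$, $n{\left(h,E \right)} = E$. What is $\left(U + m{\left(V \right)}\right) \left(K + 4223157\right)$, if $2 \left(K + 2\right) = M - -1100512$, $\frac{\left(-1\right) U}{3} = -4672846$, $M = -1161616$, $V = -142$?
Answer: $58774759824040$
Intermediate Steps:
$U = 14018538$ ($U = \left(-3\right) \left(-4672846\right) = 14018538$)
$m{\left(W \right)} = - W$
$K = -30554$ ($K = -2 + \frac{-1161616 - -1100512}{2} = -2 + \frac{-1161616 + 1100512}{2} = -2 + \frac{1}{2} \left(-61104\right) = -2 - 30552 = -30554$)
$\left(U + m{\left(V \right)}\right) \left(K + 4223157\right) = \left(14018538 - -142\right) \left(-30554 + 4223157\right) = \left(14018538 + 142\right) 4192603 = 14018680 \cdot 4192603 = 58774759824040$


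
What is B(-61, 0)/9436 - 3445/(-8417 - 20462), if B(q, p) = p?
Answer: 3445/28879 ≈ 0.11929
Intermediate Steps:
B(-61, 0)/9436 - 3445/(-8417 - 20462) = 0/9436 - 3445/(-8417 - 20462) = 0*(1/9436) - 3445/(-28879) = 0 - 3445*(-1/28879) = 0 + 3445/28879 = 3445/28879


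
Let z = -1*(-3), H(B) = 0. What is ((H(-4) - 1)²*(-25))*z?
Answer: -75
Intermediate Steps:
z = 3
((H(-4) - 1)²*(-25))*z = ((0 - 1)²*(-25))*3 = ((-1)²*(-25))*3 = (1*(-25))*3 = -25*3 = -75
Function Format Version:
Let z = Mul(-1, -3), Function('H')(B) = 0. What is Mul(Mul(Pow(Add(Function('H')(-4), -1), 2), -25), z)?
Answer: -75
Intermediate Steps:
z = 3
Mul(Mul(Pow(Add(Function('H')(-4), -1), 2), -25), z) = Mul(Mul(Pow(Add(0, -1), 2), -25), 3) = Mul(Mul(Pow(-1, 2), -25), 3) = Mul(Mul(1, -25), 3) = Mul(-25, 3) = -75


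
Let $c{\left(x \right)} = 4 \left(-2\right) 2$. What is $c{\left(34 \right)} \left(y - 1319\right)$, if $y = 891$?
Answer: $6848$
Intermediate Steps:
$c{\left(x \right)} = -16$ ($c{\left(x \right)} = \left(-8\right) 2 = -16$)
$c{\left(34 \right)} \left(y - 1319\right) = - 16 \left(891 - 1319\right) = \left(-16\right) \left(-428\right) = 6848$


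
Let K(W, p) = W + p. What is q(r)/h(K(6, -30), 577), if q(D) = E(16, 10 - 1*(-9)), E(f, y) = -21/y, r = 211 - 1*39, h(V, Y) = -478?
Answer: 21/9082 ≈ 0.0023123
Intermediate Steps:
r = 172 (r = 211 - 39 = 172)
q(D) = -21/19 (q(D) = -21/(10 - 1*(-9)) = -21/(10 + 9) = -21/19)
q(r)/h(K(6, -30), 577) = -21/19/(-478) = -21/19*(-1/478) = 21/9082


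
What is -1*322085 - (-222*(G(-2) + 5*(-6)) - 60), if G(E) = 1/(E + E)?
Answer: -657481/2 ≈ -3.2874e+5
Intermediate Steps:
G(E) = 1/(2*E)
-1*322085 - (-222*(G(-2) + 5*(-6)) - 60) = -1*322085 - (-222*((1/2)/(-2) + 5*(-6)) - 60) = -322085 - (-222*((1/2)*(-1/2) - 30) - 60) = -322085 - (-222*(-1/4 - 30) - 60) = -322085 - (-222*(-121/4) - 60) = -322085 - (13431/2 - 60) = -322085 - 1*13311/2 = -322085 - 13311/2 = -657481/2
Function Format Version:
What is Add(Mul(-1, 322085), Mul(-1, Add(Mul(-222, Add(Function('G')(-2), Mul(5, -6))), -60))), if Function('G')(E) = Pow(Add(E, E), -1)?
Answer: Rational(-657481, 2) ≈ -3.2874e+5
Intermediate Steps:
Function('G')(E) = Mul(Rational(1, 2), Pow(E, -1)) (Function('G')(E) = Pow(Mul(2, E), -1) = Mul(Rational(1, 2), Pow(E, -1)))
Add(Mul(-1, 322085), Mul(-1, Add(Mul(-222, Add(Function('G')(-2), Mul(5, -6))), -60))) = Add(Mul(-1, 322085), Mul(-1, Add(Mul(-222, Add(Mul(Rational(1, 2), Pow(-2, -1)), Mul(5, -6))), -60))) = Add(-322085, Mul(-1, Add(Mul(-222, Add(Mul(Rational(1, 2), Rational(-1, 2)), -30)), -60))) = Add(-322085, Mul(-1, Add(Mul(-222, Add(Rational(-1, 4), -30)), -60))) = Add(-322085, Mul(-1, Add(Mul(-222, Rational(-121, 4)), -60))) = Add(-322085, Mul(-1, Add(Rational(13431, 2), -60))) = Add(-322085, Mul(-1, Rational(13311, 2))) = Add(-322085, Rational(-13311, 2)) = Rational(-657481, 2)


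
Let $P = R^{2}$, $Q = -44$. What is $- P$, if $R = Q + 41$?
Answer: $-9$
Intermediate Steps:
$R = -3$ ($R = -44 + 41 = -3$)
$P = 9$ ($P = \left(-3\right)^{2} = 9$)
$- P = \left(-1\right) 9 = -9$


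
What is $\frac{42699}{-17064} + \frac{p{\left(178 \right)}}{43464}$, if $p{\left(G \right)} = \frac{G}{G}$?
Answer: $- \frac{12887863}{5150484} \approx -2.5023$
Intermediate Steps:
$p{\left(G \right)} = 1$
$\frac{42699}{-17064} + \frac{p{\left(178 \right)}}{43464} = \frac{42699}{-17064} + 1 \cdot \frac{1}{43464} = 42699 \left(- \frac{1}{17064}\right) + 1 \cdot \frac{1}{43464} = - \frac{14233}{5688} + \frac{1}{43464} = - \frac{12887863}{5150484}$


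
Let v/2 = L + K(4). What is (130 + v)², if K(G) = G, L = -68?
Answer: 4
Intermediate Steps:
v = -128 (v = 2*(-68 + 4) = 2*(-64) = -128)
(130 + v)² = (130 - 128)² = 2² = 4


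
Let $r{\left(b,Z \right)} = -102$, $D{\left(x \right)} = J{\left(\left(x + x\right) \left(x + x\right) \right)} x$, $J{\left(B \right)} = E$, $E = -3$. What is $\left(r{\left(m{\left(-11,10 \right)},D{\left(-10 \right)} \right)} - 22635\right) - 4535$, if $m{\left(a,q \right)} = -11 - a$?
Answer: $-27272$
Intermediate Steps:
$J{\left(B \right)} = -3$
$D{\left(x \right)} = - 3 x$
$\left(r{\left(m{\left(-11,10 \right)},D{\left(-10 \right)} \right)} - 22635\right) - 4535 = \left(-102 - 22635\right) - 4535 = -22737 - 4535 = -27272$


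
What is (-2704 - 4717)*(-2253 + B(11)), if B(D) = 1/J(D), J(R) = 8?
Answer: 133748683/8 ≈ 1.6719e+7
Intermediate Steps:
B(D) = ⅛ (B(D) = 1/8 = ⅛)
(-2704 - 4717)*(-2253 + B(11)) = (-2704 - 4717)*(-2253 + ⅛) = -7421*(-18023/8) = 133748683/8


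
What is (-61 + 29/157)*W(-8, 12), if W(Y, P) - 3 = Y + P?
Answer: -66836/157 ≈ -425.71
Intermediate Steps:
W(Y, P) = 3 + P + Y (W(Y, P) = 3 + (Y + P) = 3 + (P + Y) = 3 + P + Y)
(-61 + 29/157)*W(-8, 12) = (-61 + 29/157)*(3 + 12 - 8) = (-61 + 29*(1/157))*7 = (-61 + 29/157)*7 = -9548/157*7 = -66836/157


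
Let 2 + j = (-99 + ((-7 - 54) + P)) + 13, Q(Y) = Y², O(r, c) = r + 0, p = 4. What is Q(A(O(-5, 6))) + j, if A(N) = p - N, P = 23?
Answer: -45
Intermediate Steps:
O(r, c) = r
A(N) = 4 - N
j = -126 (j = -2 + ((-99 + ((-7 - 54) + 23)) + 13) = -2 + ((-99 + (-61 + 23)) + 13) = -2 + ((-99 - 38) + 13) = -2 + (-137 + 13) = -2 - 124 = -126)
Q(A(O(-5, 6))) + j = (4 - 1*(-5))² - 126 = (4 + 5)² - 126 = 9² - 126 = 81 - 126 = -45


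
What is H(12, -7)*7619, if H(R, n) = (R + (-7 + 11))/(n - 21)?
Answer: -30476/7 ≈ -4353.7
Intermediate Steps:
H(R, n) = (4 + R)/(-21 + n) (H(R, n) = (R + 4)/(-21 + n) = (4 + R)/(-21 + n))
H(12, -7)*7619 = ((4 + 12)/(-21 - 7))*7619 = (16/(-28))*7619 = -1/28*16*7619 = -4/7*7619 = -30476/7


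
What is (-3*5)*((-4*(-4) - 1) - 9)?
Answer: -90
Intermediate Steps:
(-3*5)*((-4*(-4) - 1) - 9) = -15*((16 - 1) - 9) = -15*(15 - 9) = -15*6 = -90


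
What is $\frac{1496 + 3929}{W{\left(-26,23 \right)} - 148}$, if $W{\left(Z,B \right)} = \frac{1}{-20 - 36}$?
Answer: $- \frac{303800}{8289} \approx -36.651$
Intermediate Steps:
$W{\left(Z,B \right)} = - \frac{1}{56}$ ($W{\left(Z,B \right)} = \frac{1}{-56} = - \frac{1}{56}$)
$\frac{1496 + 3929}{W{\left(-26,23 \right)} - 148} = \frac{1496 + 3929}{- \frac{1}{56} - 148} = \frac{5425}{- \frac{8289}{56}} = 5425 \left(- \frac{56}{8289}\right) = - \frac{303800}{8289}$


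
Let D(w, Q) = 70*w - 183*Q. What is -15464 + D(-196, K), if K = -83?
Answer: -13995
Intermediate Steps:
D(w, Q) = -183*Q + 70*w
-15464 + D(-196, K) = -15464 + (-183*(-83) + 70*(-196)) = -15464 + (15189 - 13720) = -15464 + 1469 = -13995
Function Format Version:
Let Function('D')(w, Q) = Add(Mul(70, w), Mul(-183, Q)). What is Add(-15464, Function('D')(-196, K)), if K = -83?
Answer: -13995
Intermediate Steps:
Function('D')(w, Q) = Add(Mul(-183, Q), Mul(70, w))
Add(-15464, Function('D')(-196, K)) = Add(-15464, Add(Mul(-183, -83), Mul(70, -196))) = Add(-15464, Add(15189, -13720)) = Add(-15464, 1469) = -13995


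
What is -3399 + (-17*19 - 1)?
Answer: -3723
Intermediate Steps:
-3399 + (-17*19 - 1) = -3399 + (-323 - 1) = -3399 - 324 = -3723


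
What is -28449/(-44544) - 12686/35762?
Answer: 2599471/9155072 ≈ 0.28394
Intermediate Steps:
-28449/(-44544) - 12686/35762 = -28449*(-1/44544) - 12686*1/35762 = 327/512 - 6343/17881 = 2599471/9155072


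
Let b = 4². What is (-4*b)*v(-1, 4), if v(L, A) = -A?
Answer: 256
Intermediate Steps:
b = 16
(-4*b)*v(-1, 4) = (-4*16)*(-1*4) = -64*(-4) = 256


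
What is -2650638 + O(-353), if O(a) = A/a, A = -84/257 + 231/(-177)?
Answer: -14187643245137/5352539 ≈ -2.6506e+6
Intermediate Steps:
A = -24745/15163 (A = -84*1/257 + 231*(-1/177) = -84/257 - 77/59 = -24745/15163 ≈ -1.6319)
O(a) = -24745/(15163*a)
-2650638 + O(-353) = -2650638 - 24745/15163/(-353) = -2650638 - 24745/15163*(-1/353) = -2650638 + 24745/5352539 = -14187643245137/5352539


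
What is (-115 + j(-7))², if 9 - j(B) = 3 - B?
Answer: 13456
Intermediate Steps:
j(B) = 6 + B (j(B) = 9 - (3 - B) = 9 + (-3 + B) = 6 + B)
(-115 + j(-7))² = (-115 + (6 - 7))² = (-115 - 1)² = (-116)² = 13456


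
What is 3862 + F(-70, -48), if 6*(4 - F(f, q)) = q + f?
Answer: 11657/3 ≈ 3885.7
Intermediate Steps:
F(f, q) = 4 - f/6 - q/6 (F(f, q) = 4 - (q + f)/6 = 4 - (f + q)/6 = 4 + (-f/6 - q/6) = 4 - f/6 - q/6)
3862 + F(-70, -48) = 3862 + (4 - ⅙*(-70) - ⅙*(-48)) = 3862 + (4 + 35/3 + 8) = 3862 + 71/3 = 11657/3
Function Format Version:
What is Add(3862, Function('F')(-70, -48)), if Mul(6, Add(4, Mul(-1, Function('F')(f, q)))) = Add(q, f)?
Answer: Rational(11657, 3) ≈ 3885.7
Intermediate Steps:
Function('F')(f, q) = Add(4, Mul(Rational(-1, 6), f), Mul(Rational(-1, 6), q)) (Function('F')(f, q) = Add(4, Mul(Rational(-1, 6), Add(q, f))) = Add(4, Mul(Rational(-1, 6), Add(f, q))) = Add(4, Add(Mul(Rational(-1, 6), f), Mul(Rational(-1, 6), q))) = Add(4, Mul(Rational(-1, 6), f), Mul(Rational(-1, 6), q)))
Add(3862, Function('F')(-70, -48)) = Add(3862, Add(4, Mul(Rational(-1, 6), -70), Mul(Rational(-1, 6), -48))) = Add(3862, Add(4, Rational(35, 3), 8)) = Add(3862, Rational(71, 3)) = Rational(11657, 3)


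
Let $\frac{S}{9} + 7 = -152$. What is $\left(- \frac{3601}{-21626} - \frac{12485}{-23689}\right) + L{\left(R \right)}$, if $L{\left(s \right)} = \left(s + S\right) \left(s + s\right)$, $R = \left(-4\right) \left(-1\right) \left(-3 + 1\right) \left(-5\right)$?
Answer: $- \frac{57008201077221}{512298314} \approx -1.1128 \cdot 10^{5}$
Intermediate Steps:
$S = -1431$ ($S = -63 + 9 \left(-152\right) = -63 - 1368 = -1431$)
$R = 40$ ($R = 4 \left(\left(-2\right) \left(-5\right)\right) = 4 \cdot 10 = 40$)
$L{\left(s \right)} = 2 s \left(-1431 + s\right)$ ($L{\left(s \right)} = \left(s - 1431\right) \left(s + s\right) = \left(-1431 + s\right) 2 s = 2 s \left(-1431 + s\right)$)
$\left(- \frac{3601}{-21626} - \frac{12485}{-23689}\right) + L{\left(R \right)} = \left(- \frac{3601}{-21626} - \frac{12485}{-23689}\right) + 2 \cdot 40 \left(-1431 + 40\right) = \left(\left(-3601\right) \left(- \frac{1}{21626}\right) - - \frac{12485}{23689}\right) + 2 \cdot 40 \left(-1391\right) = \left(\frac{3601}{21626} + \frac{12485}{23689}\right) - 111280 = \frac{355304699}{512298314} - 111280 = - \frac{57008201077221}{512298314}$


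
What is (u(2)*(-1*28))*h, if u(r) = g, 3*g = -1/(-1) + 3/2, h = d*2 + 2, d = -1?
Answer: 0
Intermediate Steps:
h = 0 (h = -1*2 + 2 = -2 + 2 = 0)
g = ⅚ (g = (-1/(-1) + 3/2)/3 = (-1*(-1) + 3*(½))/3 = (1 + 3/2)/3 = (⅓)*(5/2) = ⅚ ≈ 0.83333)
u(r) = ⅚
(u(2)*(-1*28))*h = (5*(-1*28)/6)*0 = ((⅚)*(-28))*0 = -70/3*0 = 0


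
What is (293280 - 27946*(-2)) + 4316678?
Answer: 4665850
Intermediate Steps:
(293280 - 27946*(-2)) + 4316678 = (293280 + 55892) + 4316678 = 349172 + 4316678 = 4665850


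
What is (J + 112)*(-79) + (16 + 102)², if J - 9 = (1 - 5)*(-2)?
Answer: 3733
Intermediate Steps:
J = 17 (J = 9 + (1 - 5)*(-2) = 9 - 4*(-2) = 9 + 8 = 17)
(J + 112)*(-79) + (16 + 102)² = (17 + 112)*(-79) + (16 + 102)² = 129*(-79) + 118² = -10191 + 13924 = 3733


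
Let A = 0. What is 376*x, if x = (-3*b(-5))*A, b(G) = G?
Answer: 0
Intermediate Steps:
x = 0 (x = -3*(-5)*0 = 15*0 = 0)
376*x = 376*0 = 0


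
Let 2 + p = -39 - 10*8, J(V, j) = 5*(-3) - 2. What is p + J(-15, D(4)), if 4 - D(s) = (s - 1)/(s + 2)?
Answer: -138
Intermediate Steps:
D(s) = 4 - (-1 + s)/(2 + s) (D(s) = 4 - (s - 1)/(s + 2) = 4 - (-1 + s)/(2 + s))
J(V, j) = -17 (J(V, j) = -15 - 2 = -17)
p = -121 (p = -2 + (-39 - 10*8) = -2 + (-39 - 80) = -2 - 119 = -121)
p + J(-15, D(4)) = -121 - 17 = -138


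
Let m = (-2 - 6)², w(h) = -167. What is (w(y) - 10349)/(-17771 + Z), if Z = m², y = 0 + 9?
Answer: 10516/13675 ≈ 0.76899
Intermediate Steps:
y = 9
m = 64 (m = (-8)² = 64)
Z = 4096 (Z = 64² = 4096)
(w(y) - 10349)/(-17771 + Z) = (-167 - 10349)/(-17771 + 4096) = -10516/(-13675) = -10516*(-1/13675) = 10516/13675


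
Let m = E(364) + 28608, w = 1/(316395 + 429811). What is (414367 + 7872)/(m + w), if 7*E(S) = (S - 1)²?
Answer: 2205540926638/247759047157 ≈ 8.9020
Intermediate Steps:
E(S) = (-1 + S)²/7 (E(S) = (S - 1)²/7 = (-1 + S)²/7)
w = 1/746206 ≈ 1.3401e-6
m = 332025/7 (m = (-1 + 364)²/7 + 28608 = (⅐)*363² + 28608 = (⅐)*131769 + 28608 = 131769/7 + 28608 = 332025/7 ≈ 47432.)
(414367 + 7872)/(m + w) = (414367 + 7872)/(332025/7 + 1/746206) = 422239/(247759047157/5223442) = 422239*(5223442/247759047157) = 2205540926638/247759047157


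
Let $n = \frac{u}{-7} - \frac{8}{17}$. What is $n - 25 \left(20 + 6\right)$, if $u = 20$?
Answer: $- \frac{77746}{119} \approx -653.33$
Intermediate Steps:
$n = - \frac{396}{119}$ ($n = \frac{20}{-7} - \frac{8}{17} = 20 \left(- \frac{1}{7}\right) - \frac{8}{17} = - \frac{20}{7} - \frac{8}{17} = - \frac{396}{119} \approx -3.3277$)
$n - 25 \left(20 + 6\right) = - \frac{396}{119} - 25 \left(20 + 6\right) = - \frac{396}{119} - 650 = - \frac{77746}{119}$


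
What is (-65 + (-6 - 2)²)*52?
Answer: -52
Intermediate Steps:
(-65 + (-6 - 2)²)*52 = (-65 + (-8)²)*52 = (-65 + 64)*52 = -1*52 = -52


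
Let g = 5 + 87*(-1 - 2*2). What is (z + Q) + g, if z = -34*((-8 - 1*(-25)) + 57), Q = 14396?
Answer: 11450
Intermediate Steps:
g = -430 (g = 5 + 87*(-1 - 4) = 5 + 87*(-5) = 5 - 435 = -430)
z = -2516 (z = -34*((-8 + 25) + 57) = -34*(17 + 57) = -34*74 = -2516)
(z + Q) + g = (-2516 + 14396) - 430 = 11880 - 430 = 11450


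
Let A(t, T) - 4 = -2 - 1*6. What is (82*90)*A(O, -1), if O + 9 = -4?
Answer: -29520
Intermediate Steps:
O = -13 (O = -9 - 4 = -13)
A(t, T) = -4 (A(t, T) = 4 + (-2 - 1*6) = 4 + (-2 - 6) = 4 - 8 = -4)
(82*90)*A(O, -1) = (82*90)*(-4) = 7380*(-4) = -29520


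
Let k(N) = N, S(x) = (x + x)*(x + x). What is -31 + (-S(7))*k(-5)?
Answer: 949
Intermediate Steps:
S(x) = 4*x² (S(x) = (2*x)*(2*x) = 4*x²)
-31 + (-S(7))*k(-5) = -31 - 4*7²*(-5) = -31 - 4*49*(-5) = -31 - 1*196*(-5) = -31 - 196*(-5) = -31 + 980 = 949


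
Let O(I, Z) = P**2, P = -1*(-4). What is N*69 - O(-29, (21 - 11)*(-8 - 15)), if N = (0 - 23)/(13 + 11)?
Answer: -657/8 ≈ -82.125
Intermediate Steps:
P = 4
N = -23/24 ≈ -0.95833
O(I, Z) = 16 (O(I, Z) = 4**2 = 16)
N*69 - O(-29, (21 - 11)*(-8 - 15)) = -23/24*69 - 1*16 = -529/8 - 16 = -657/8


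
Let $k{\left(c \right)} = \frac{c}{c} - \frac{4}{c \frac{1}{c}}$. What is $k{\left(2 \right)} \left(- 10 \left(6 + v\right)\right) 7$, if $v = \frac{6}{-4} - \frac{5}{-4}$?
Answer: $\frac{2415}{2} \approx 1207.5$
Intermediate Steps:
$v = - \frac{1}{4}$ ($v = 6 \left(- \frac{1}{4}\right) - - \frac{5}{4} = - \frac{3}{2} + \frac{5}{4} = - \frac{1}{4} \approx -0.25$)
$k{\left(c \right)} = -3$ ($k{\left(c \right)} = 1 - \frac{4}{1} = 1 - 4 = -3$)
$k{\left(2 \right)} \left(- 10 \left(6 + v\right)\right) 7 = - 3 \left(- 10 \left(6 - \frac{1}{4}\right)\right) 7 = - 3 \left(\left(-10\right) \frac{23}{4}\right) 7 = \left(-3\right) \left(- \frac{115}{2}\right) 7 = \frac{345}{2} \cdot 7 = \frac{2415}{2}$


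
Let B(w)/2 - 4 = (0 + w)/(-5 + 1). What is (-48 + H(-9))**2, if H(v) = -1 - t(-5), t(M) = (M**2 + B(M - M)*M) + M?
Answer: 841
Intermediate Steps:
B(w) = 8 - w/2 (B(w) = 8 + 2*((0 + w)/(-5 + 1)) = 8 + 2*(w/(-4)) = 8 + 2*(w*(-1/4)) = 8 + 2*(-w/4) = 8 - w/2)
t(M) = M**2 + 9*M (t(M) = (M**2 + (8 - (M - M)/2)*M) + M = (M**2 + (8 - 1/2*0)*M) + M = (M**2 + (8 + 0)*M) + M = (M**2 + 8*M) + M = M**2 + 9*M)
H(v) = 19 (H(v) = -1 - (-5)*(9 - 5) = -1 - (-5)*4 = -1 - 1*(-20) = -1 + 20 = 19)
(-48 + H(-9))**2 = (-48 + 19)**2 = (-29)**2 = 841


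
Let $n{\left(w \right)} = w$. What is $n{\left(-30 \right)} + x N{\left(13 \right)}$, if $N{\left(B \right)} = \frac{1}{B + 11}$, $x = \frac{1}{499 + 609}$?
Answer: $- \frac{797759}{26592} \approx -30.0$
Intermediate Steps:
$x = \frac{1}{1108} \approx 0.00090253$
$N{\left(B \right)} = \frac{1}{11 + B}$
$n{\left(-30 \right)} + x N{\left(13 \right)} = -30 + \frac{1}{1108 \left(11 + 13\right)} = -30 + \frac{1}{1108 \cdot 24} = -30 + \frac{1}{1108} \cdot \frac{1}{24} = -30 + \frac{1}{26592} = - \frac{797759}{26592}$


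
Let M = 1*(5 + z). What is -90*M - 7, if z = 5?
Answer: -907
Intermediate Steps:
M = 10 (M = 1*(5 + 5) = 1*10 = 10)
-90*M - 7 = -90*10 - 7 = -900 - 7 = -907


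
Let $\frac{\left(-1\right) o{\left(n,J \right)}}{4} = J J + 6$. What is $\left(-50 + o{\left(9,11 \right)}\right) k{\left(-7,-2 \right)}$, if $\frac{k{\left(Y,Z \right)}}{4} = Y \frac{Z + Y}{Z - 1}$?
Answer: $46872$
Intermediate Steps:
$o{\left(n,J \right)} = -24 - 4 J^{2}$ ($o{\left(n,J \right)} = - 4 \left(J J + 6\right) = - 4 \left(J^{2} + 6\right) = - 4 \left(6 + J^{2}\right) = -24 - 4 J^{2}$)
$k{\left(Y,Z \right)} = \frac{4 Y \left(Y + Z\right)}{-1 + Z}$ ($k{\left(Y,Z \right)} = 4 Y \frac{Z + Y}{Z - 1} = 4 Y \frac{Y + Z}{-1 + Z} = 4 \frac{Y \left(Y + Z\right)}{-1 + Z} = \frac{4 Y \left(Y + Z\right)}{-1 + Z}$)
$\left(-50 + o{\left(9,11 \right)}\right) k{\left(-7,-2 \right)} = \left(-50 - \left(24 + 4 \cdot 11^{2}\right)\right) 4 \left(-7\right) \frac{1}{-1 - 2} \left(-7 - 2\right) = \left(-50 - 508\right) 4 \left(-7\right) \frac{1}{-3} \left(-9\right) = \left(-50 - 508\right) 4 \left(-7\right) \left(- \frac{1}{3}\right) \left(-9\right) = \left(-50 - 508\right) \left(-84\right) = \left(-558\right) \left(-84\right) = 46872$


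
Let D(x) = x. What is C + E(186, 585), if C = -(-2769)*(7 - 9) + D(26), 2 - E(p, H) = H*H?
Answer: -347735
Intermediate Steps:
E(p, H) = 2 - H**2 (E(p, H) = 2 - H*H = 2 - H**2)
C = -5512 (C = -(-2769)*(7 - 9) + 26 = -(-2769)*(-2) + 26 = -923*6 + 26 = -5538 + 26 = -5512)
C + E(186, 585) = -5512 + (2 - 1*585**2) = -5512 + (2 - 1*342225) = -5512 + (2 - 342225) = -5512 - 342223 = -347735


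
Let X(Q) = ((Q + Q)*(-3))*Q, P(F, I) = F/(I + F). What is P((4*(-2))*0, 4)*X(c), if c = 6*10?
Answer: 0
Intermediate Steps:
P(F, I) = F/(F + I)
c = 60
X(Q) = -6*Q**2 (X(Q) = ((2*Q)*(-3))*Q = (-6*Q)*Q = -6*Q**2)
P((4*(-2))*0, 4)*X(c) = (((4*(-2))*0)/((4*(-2))*0 + 4))*(-6*60**2) = ((-8*0)/(-8*0 + 4))*(-6*3600) = (0/(0 + 4))*(-21600) = (0/4)*(-21600) = (0*(1/4))*(-21600) = 0*(-21600) = 0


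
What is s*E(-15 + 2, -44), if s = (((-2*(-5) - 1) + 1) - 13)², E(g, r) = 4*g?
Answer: -468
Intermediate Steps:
s = 9 (s = (((10 - 1) + 1) - 13)² = ((9 + 1) - 13)² = (10 - 13)² = (-3)² = 9)
s*E(-15 + 2, -44) = 9*(4*(-15 + 2)) = 9*(4*(-13)) = 9*(-52) = -468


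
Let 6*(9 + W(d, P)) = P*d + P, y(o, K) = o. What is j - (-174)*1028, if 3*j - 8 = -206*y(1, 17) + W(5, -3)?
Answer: 178802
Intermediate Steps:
W(d, P) = -9 + P/6 + P*d/6 (W(d, P) = -9 + (P*d + P)/6 = -9 + (P + P*d)/6 = -9 + (P/6 + P*d/6) = -9 + P/6 + P*d/6)
j = -70 (j = 8/3 + (-206*1 + (-9 + (1/6)*(-3) + (1/6)*(-3)*5))/3 = 8/3 + (-206 + (-9 - 1/2 - 5/2))/3 = 8/3 + (-206 - 12)/3 = 8/3 + (1/3)*(-218) = 8/3 - 218/3 = -70)
j - (-174)*1028 = -70 - (-174)*1028 = -70 - 1*(-178872) = -70 + 178872 = 178802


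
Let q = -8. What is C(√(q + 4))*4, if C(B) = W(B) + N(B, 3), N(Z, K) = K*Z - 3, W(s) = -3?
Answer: -24 + 24*I ≈ -24.0 + 24.0*I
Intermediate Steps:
N(Z, K) = -3 + K*Z
C(B) = -6 + 3*B (C(B) = -3 + (-3 + 3*B) = -6 + 3*B)
C(√(q + 4))*4 = (-6 + 3*√(-8 + 4))*4 = (-6 + 3*√(-4))*4 = (-6 + 3*(2*I))*4 = (-6 + 6*I)*4 = -24 + 24*I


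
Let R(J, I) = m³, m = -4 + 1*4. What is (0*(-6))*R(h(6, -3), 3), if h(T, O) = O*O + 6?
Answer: 0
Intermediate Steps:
h(T, O) = 6 + O² (h(T, O) = O² + 6 = 6 + O²)
m = 0 (m = -4 + 4 = 0)
R(J, I) = 0 (R(J, I) = 0³ = 0)
(0*(-6))*R(h(6, -3), 3) = (0*(-6))*0 = 0*0 = 0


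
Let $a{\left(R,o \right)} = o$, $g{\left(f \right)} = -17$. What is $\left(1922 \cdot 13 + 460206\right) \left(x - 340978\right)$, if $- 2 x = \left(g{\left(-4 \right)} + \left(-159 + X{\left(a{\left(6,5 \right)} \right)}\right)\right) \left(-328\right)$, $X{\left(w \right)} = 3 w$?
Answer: $-178250807344$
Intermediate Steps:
$x = -26404$ ($x = - \frac{\left(-17 + \left(-159 + 3 \cdot 5\right)\right) \left(-328\right)}{2} = - \frac{\left(-17 + \left(-159 + 15\right)\right) \left(-328\right)}{2} = - \frac{\left(-17 - 144\right) \left(-328\right)}{2} = - \frac{\left(-161\right) \left(-328\right)}{2} = \left(- \frac{1}{2}\right) 52808 = -26404$)
$\left(1922 \cdot 13 + 460206\right) \left(x - 340978\right) = \left(1922 \cdot 13 + 460206\right) \left(-26404 - 340978\right) = \left(24986 + 460206\right) \left(-367382\right) = 485192 \left(-367382\right) = -178250807344$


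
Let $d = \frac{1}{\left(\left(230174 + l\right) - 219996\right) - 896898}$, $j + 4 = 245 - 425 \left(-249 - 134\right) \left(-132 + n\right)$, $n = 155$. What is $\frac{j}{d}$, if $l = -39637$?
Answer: $-3468341747562$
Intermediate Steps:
$j = 3744066$ ($j = -4 - \left(-245 + 425 \left(-249 - 134\right) \left(-132 + 155\right)\right) = -4 - \left(-245 + 425 \left(\left(-383\right) 23\right)\right) = -4 + \left(245 - -3743825\right) = -4 + \left(245 + 3743825\right) = -4 + 3744070 = 3744066$)
$d = - \frac{1}{926357}$ ($d = \frac{1}{\left(\left(230174 - 39637\right) - 219996\right) - 896898} = \frac{1}{\left(190537 - 219996\right) - 896898} = \frac{1}{-29459 - 896898} = \frac{1}{-926357} = - \frac{1}{926357} \approx -1.0795 \cdot 10^{-6}$)
$\frac{j}{d} = \frac{3744066}{- \frac{1}{926357}} = 3744066 \left(-926357\right) = -3468341747562$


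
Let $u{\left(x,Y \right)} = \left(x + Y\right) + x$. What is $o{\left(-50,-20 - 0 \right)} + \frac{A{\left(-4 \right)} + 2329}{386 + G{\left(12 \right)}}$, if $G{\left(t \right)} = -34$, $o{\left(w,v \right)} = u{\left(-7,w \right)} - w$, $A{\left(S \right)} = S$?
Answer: $- \frac{2603}{352} \approx -7.3949$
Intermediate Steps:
$u{\left(x,Y \right)} = Y + 2 x$ ($u{\left(x,Y \right)} = \left(Y + x\right) + x = Y + 2 x$)
$o{\left(w,v \right)} = -14$ ($o{\left(w,v \right)} = \left(w + 2 \left(-7\right)\right) - w = \left(w - 14\right) - w = \left(-14 + w\right) - w = -14$)
$o{\left(-50,-20 - 0 \right)} + \frac{A{\left(-4 \right)} + 2329}{386 + G{\left(12 \right)}} = -14 + \frac{-4 + 2329}{386 - 34} = -14 + \frac{2325}{352} = - \frac{2603}{352}$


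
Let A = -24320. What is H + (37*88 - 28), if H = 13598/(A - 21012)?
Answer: 73159049/22666 ≈ 3227.7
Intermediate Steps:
H = -6799/22666 (H = 13598/(-24320 - 21012) = 13598/(-45332) = 13598*(-1/45332) = -6799/22666 ≈ -0.29996)
H + (37*88 - 28) = -6799/22666 + (37*88 - 28) = -6799/22666 + (3256 - 28) = -6799/22666 + 3228 = 73159049/22666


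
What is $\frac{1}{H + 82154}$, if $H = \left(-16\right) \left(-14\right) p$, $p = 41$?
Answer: $\frac{1}{91338} \approx 1.0948 \cdot 10^{-5}$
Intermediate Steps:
$H = 9184$ ($H = \left(-16\right) \left(-14\right) 41 = 224 \cdot 41 = 9184$)
$\frac{1}{H + 82154} = \frac{1}{9184 + 82154} = \frac{1}{91338}$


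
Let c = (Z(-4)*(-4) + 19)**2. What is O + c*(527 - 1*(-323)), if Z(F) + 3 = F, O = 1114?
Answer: 1878764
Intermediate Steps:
Z(F) = -3 + F
c = 2209 (c = ((-3 - 4)*(-4) + 19)**2 = (-7*(-4) + 19)**2 = (28 + 19)**2 = 47**2 = 2209)
O + c*(527 - 1*(-323)) = 1114 + 2209*(527 - 1*(-323)) = 1114 + 2209*(527 + 323) = 1114 + 2209*850 = 1114 + 1877650 = 1878764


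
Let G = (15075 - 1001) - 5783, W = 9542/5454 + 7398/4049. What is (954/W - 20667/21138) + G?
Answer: 2381014649938857/278261512750 ≈ 8556.8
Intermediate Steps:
W = 39492125/11041623 (W = 9542*(1/5454) + 7398*(1/4049) = 4771/2727 + 7398/4049 = 39492125/11041623 ≈ 3.5767)
G = 8291 (G = 14074 - 5783 = 8291)
(954/W - 20667/21138) + G = (954/(39492125/11041623) - 20667/21138) + 8291 = (954*(11041623/39492125) - 20667*1/21138) + 8291 = (10533708342/39492125 - 6889/7046) + 8291 = 73948447728607/278261512750 + 8291 = 2381014649938857/278261512750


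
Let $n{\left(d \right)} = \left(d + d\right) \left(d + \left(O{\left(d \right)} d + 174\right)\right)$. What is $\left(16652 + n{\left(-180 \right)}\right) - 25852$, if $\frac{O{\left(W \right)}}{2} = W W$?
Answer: $4199032960$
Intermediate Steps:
$O{\left(W \right)} = 2 W^{2}$ ($O{\left(W \right)} = 2 W W = 2 W^{2}$)
$n{\left(d \right)} = 2 d \left(174 + d + 2 d^{3}\right)$ ($n{\left(d \right)} = \left(d + d\right) \left(d + \left(2 d^{2} d + 174\right)\right) = 2 d \left(d + \left(2 d^{3} + 174\right)\right) = 2 d \left(d + \left(174 + 2 d^{3}\right)\right) = 2 d \left(174 + d + 2 d^{3}\right)$)
$\left(16652 + n{\left(-180 \right)}\right) - 25852 = \left(16652 + 2 \left(-180\right) \left(174 - 180 + 2 \left(-180\right)^{3}\right)\right) - 25852 = \left(16652 + 2 \left(-180\right) \left(174 - 180 + 2 \left(-5832000\right)\right)\right) - 25852 = \left(16652 + 2 \left(-180\right) \left(174 - 180 - 11664000\right)\right) - 25852 = \left(16652 + 2 \left(-180\right) \left(-11664006\right)\right) - 25852 = \left(16652 + 4199042160\right) - 25852 = 4199058812 - 25852 = 4199032960$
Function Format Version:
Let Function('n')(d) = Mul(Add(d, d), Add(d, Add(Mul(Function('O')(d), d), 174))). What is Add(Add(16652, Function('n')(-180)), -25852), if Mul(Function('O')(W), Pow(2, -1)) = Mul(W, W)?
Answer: 4199032960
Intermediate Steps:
Function('O')(W) = Mul(2, Pow(W, 2)) (Function('O')(W) = Mul(2, Mul(W, W)) = Mul(2, Pow(W, 2)))
Function('n')(d) = Mul(2, d, Add(174, d, Mul(2, Pow(d, 3)))) (Function('n')(d) = Mul(Add(d, d), Add(d, Add(Mul(Mul(2, Pow(d, 2)), d), 174))) = Mul(Mul(2, d), Add(d, Add(Mul(2, Pow(d, 3)), 174))) = Mul(Mul(2, d), Add(d, Add(174, Mul(2, Pow(d, 3))))) = Mul(Mul(2, d), Add(174, d, Mul(2, Pow(d, 3)))) = Mul(2, d, Add(174, d, Mul(2, Pow(d, 3)))))
Add(Add(16652, Function('n')(-180)), -25852) = Add(Add(16652, Mul(2, -180, Add(174, -180, Mul(2, Pow(-180, 3))))), -25852) = Add(Add(16652, Mul(2, -180, Add(174, -180, Mul(2, -5832000)))), -25852) = Add(Add(16652, Mul(2, -180, Add(174, -180, -11664000))), -25852) = Add(Add(16652, Mul(2, -180, -11664006)), -25852) = Add(Add(16652, 4199042160), -25852) = Add(4199058812, -25852) = 4199032960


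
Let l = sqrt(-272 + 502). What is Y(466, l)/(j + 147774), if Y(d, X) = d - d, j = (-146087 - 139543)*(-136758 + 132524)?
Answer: 0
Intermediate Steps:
l = sqrt(230) ≈ 15.166
j = 1209357420 (j = -285630*(-4234) = 1209357420)
Y(d, X) = 0
Y(466, l)/(j + 147774) = 0/(1209357420 + 147774) = 0/1209505194 = 0*(1/1209505194) = 0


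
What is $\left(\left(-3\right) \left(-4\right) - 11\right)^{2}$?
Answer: $1$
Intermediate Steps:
$\left(\left(-3\right) \left(-4\right) - 11\right)^{2} = \left(12 - 11\right)^{2} = 1^{2} = 1$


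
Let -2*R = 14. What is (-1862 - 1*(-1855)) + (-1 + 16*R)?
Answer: -120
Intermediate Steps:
R = -7 (R = -1/2*14 = -7)
(-1862 - 1*(-1855)) + (-1 + 16*R) = (-1862 - 1*(-1855)) + (-1 + 16*(-7)) = (-1862 + 1855) + (-1 - 112) = -7 - 113 = -120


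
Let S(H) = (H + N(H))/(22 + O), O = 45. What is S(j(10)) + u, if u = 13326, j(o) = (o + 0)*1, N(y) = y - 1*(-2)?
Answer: 892864/67 ≈ 13326.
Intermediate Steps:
N(y) = 2 + y (N(y) = y + 2 = 2 + y)
j(o) = o (j(o) = o*1 = o)
S(H) = 2/67 + 2*H/67 (S(H) = (H + (2 + H))/(22 + 45) = (2 + 2*H)/67 = (2 + 2*H)*(1/67) = 2/67 + 2*H/67)
S(j(10)) + u = (2/67 + (2/67)*10) + 13326 = (2/67 + 20/67) + 13326 = 22/67 + 13326 = 892864/67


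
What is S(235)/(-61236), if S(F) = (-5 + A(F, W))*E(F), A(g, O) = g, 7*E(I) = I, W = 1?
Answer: -27025/214326 ≈ -0.12609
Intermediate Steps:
E(I) = I/7
S(F) = F*(-5 + F)/7 (S(F) = (-5 + F)*(F/7) = F*(-5 + F)/7)
S(235)/(-61236) = ((⅐)*235*(-5 + 235))/(-61236) = ((⅐)*235*230)*(-1/61236) = (54050/7)*(-1/61236) = -27025/214326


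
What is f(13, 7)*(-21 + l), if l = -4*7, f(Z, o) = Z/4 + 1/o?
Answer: -665/4 ≈ -166.25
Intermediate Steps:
f(Z, o) = 1/o + Z/4 (f(Z, o) = Z*(¼) + 1/o = Z/4 + 1/o = 1/o + Z/4)
l = -28
f(13, 7)*(-21 + l) = (1/7 + (¼)*13)*(-21 - 28) = (⅐ + 13/4)*(-49) = (95/28)*(-49) = -665/4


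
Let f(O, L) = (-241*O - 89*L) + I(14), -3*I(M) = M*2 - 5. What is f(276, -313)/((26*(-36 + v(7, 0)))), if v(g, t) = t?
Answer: 14500/351 ≈ 41.311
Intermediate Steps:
I(M) = 5/3 - 2*M/3 (I(M) = -(M*2 - 5)/3 = -(2*M - 5)/3 = -(-5 + 2*M)/3 = 5/3 - 2*M/3)
f(O, L) = -23/3 - 241*O - 89*L (f(O, L) = (-241*O - 89*L) + (5/3 - ⅔*14) = (-241*O - 89*L) + (5/3 - 28/3) = (-241*O - 89*L) - 23/3 = -23/3 - 241*O - 89*L)
f(276, -313)/((26*(-36 + v(7, 0)))) = (-23/3 - 241*276 - 89*(-313))/((26*(-36 + 0))) = (-23/3 - 66516 + 27857)/((26*(-36))) = -116000/3/(-936) = -116000/3*(-1/936) = 14500/351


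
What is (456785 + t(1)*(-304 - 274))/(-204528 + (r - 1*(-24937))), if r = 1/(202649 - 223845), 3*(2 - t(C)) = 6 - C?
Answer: -29033793292/11419832511 ≈ -2.5424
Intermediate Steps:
t(C) = C/3 (t(C) = 2 - (6 - C)/3 = 2 + (-2 + C/3) = C/3)
r = -1/21196 (r = 1/(-21196) = -1/21196 ≈ -4.7179e-5)
(456785 + t(1)*(-304 - 274))/(-204528 + (r - 1*(-24937))) = (456785 + ((1/3)*1)*(-304 - 274))/(-204528 + (-1/21196 - 1*(-24937))) = (456785 + (1/3)*(-578))/(-204528 + (-1/21196 + 24937)) = (456785 - 578/3)/(-204528 + 528564651/21196) = 1369777/(3*(-3806610837/21196)) = (1369777/3)*(-21196/3806610837) = -29033793292/11419832511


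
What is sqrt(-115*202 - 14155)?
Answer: I*sqrt(37385) ≈ 193.35*I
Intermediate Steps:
sqrt(-115*202 - 14155) = sqrt(-23230 - 14155) = sqrt(-37385) = I*sqrt(37385)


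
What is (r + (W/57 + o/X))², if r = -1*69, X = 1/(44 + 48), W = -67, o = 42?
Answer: 46763197504/3249 ≈ 1.4393e+7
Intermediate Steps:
X = 1/92 ≈ 0.010870
r = -69
(r + (W/57 + o/X))² = (-69 + (-67/57 + 42/(1/92)))² = (-69 + (-67*1/57 + 42*92))² = (-69 + (-67/57 + 3864))² = (-69 + 220181/57)² = (216248/57)² = 46763197504/3249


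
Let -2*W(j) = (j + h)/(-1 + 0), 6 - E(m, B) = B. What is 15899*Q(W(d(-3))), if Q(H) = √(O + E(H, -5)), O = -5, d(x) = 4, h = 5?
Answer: 15899*√6 ≈ 38944.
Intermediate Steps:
E(m, B) = 6 - B
W(j) = 5/2 + j/2 (W(j) = -(j + 5)/(2*(-1 + 0)) = -(5 + j)/(2*(-1)) = -(5 + j)*(-1)/2 = -(-5 - j)/2 = 5/2 + j/2)
Q(H) = √6 (Q(H) = √(-5 + (6 - 1*(-5))) = √(-5 + (6 + 5)) = √(-5 + 11) = √6)
15899*Q(W(d(-3))) = 15899*√6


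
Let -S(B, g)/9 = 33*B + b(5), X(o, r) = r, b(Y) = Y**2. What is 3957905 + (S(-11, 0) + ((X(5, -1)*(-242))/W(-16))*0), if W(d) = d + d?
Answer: 3960947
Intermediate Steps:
W(d) = 2*d
S(B, g) = -225 - 297*B (S(B, g) = -9*(33*B + 5**2) = -9*(33*B + 25) = -9*(25 + 33*B) = -225 - 297*B)
3957905 + (S(-11, 0) + ((X(5, -1)*(-242))/W(-16))*0) = 3957905 + ((-225 - 297*(-11)) + ((-1*(-242))/((2*(-16))))*0) = 3957905 + ((-225 + 3267) + (242/(-32))*0) = 3957905 + (3042 + (242*(-1/32))*0) = 3957905 + (3042 - 121/16*0) = 3957905 + (3042 + 0) = 3957905 + 3042 = 3960947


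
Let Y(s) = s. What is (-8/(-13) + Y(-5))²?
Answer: 3249/169 ≈ 19.225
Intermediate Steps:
(-8/(-13) + Y(-5))² = (-8/(-13) - 5)² = (-8*(-1/13) - 5)² = (8/13 - 5)² = (-57/13)² = 3249/169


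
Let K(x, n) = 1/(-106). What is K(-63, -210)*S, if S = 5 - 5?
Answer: 0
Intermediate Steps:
S = 0
K(x, n) = -1/106
K(-63, -210)*S = -1/106*0 = 0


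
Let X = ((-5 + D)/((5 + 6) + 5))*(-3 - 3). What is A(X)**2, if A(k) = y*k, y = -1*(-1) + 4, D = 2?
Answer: 2025/64 ≈ 31.641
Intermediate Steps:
y = 5 (y = 1 + 4 = 5)
X = 9/8 (X = ((-5 + 2)/((5 + 6) + 5))*(-3 - 3) = -3/(11 + 5)*(-6) = -3/16*(-6) = 9/8 ≈ 1.1250)
A(k) = 5*k
A(X)**2 = (5*(9/8))**2 = (45/8)**2 = 2025/64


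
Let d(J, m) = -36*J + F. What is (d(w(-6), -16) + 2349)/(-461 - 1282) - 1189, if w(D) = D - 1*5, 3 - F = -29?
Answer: -2075204/1743 ≈ -1190.6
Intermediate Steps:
F = 32 (F = 3 - 1*(-29) = 3 + 29 = 32)
w(D) = -5 + D (w(D) = D - 5 = -5 + D)
d(J, m) = 32 - 36*J (d(J, m) = -36*J + 32 = 32 - 36*J)
(d(w(-6), -16) + 2349)/(-461 - 1282) - 1189 = ((32 - 36*(-5 - 6)) + 2349)/(-461 - 1282) - 1189 = ((32 - 36*(-11)) + 2349)/(-1743) - 1189 = ((32 + 396) + 2349)*(-1/1743) - 1189 = (428 + 2349)*(-1/1743) - 1189 = 2777*(-1/1743) - 1189 = -2777/1743 - 1189 = -2075204/1743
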